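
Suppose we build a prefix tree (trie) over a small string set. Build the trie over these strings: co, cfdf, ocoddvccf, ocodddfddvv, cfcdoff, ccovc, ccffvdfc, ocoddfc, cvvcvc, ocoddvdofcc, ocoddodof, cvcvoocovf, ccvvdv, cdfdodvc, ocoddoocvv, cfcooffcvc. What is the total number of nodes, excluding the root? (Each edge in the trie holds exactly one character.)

81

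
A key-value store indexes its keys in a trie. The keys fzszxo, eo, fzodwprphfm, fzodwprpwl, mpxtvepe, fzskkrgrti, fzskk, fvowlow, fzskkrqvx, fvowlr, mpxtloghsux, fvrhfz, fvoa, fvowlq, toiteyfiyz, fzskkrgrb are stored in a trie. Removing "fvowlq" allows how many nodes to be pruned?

Walk "fvowlq" from the leaf back toward the root, removing each node that no remaining word uses.
The suffix "q" (1 node) is used only by "fvowlq"; the node for "fvowl" still has the child "o", so pruning stops there.
Nodes removed: 1

1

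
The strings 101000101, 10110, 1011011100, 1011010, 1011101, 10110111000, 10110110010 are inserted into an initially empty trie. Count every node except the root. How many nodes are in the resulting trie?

Trie structure (* marks end of a word):
(root)
└─ 1
   └─ 0
      └─ 1
         ├─ 0
         │  └─ 0
         │     └─ 0
         │        └─ 1
         │           └─ 0
         │              └─ 1 *
         └─ 1
            ├─ 0 *
            │  └─ 1
            │     ├─ 0 *
            │     └─ 1
            │        ├─ 0
            │        │  └─ 0
            │        │     └─ 1
            │        │        └─ 0 *
            │        └─ 1
            │           └─ 0
            │              └─ 0 *
            │                 └─ 0 *
            └─ 1
               └─ 0
                  └─ 1 *
Counting every labelled node above: 25.

25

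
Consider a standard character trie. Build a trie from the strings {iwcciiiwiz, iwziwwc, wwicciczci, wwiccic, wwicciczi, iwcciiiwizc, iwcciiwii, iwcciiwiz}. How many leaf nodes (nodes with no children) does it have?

6

A leaf is a node with no children — equivalently, the end of a word that is not a proper prefix of any other stored word.
Those words: "iwcciiiwizc", "iwcciiwii", "iwcciiwiz", "iwziwwc", "wwicciczci", "wwicciczi"
Leaf count: 6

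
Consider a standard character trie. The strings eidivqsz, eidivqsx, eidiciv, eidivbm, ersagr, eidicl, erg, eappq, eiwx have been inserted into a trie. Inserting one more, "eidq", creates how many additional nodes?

"eid" is already a path in the trie; the remaining "q" must be added.
Each of the 1 remaining characters creates one node.

1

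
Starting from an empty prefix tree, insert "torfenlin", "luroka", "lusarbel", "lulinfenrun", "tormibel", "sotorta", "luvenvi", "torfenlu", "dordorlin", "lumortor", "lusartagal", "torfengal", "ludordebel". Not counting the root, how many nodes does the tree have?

79

For each word, the new-node count is its length minus the longest prefix already in the trie:
  "torfenlin" → 9 new (t, o, r, f, e, n, l, i, n)
  "luroka" → 6 new (l, u, r, o, k, a)
  "lusarbel" → prefix "lu" already present; 6 new (s, a, r, b, e, l)
  "lulinfenrun" → prefix "lu" already present; 9 new (l, i, n, f, e, n, r, u, n)
  "tormibel" → prefix "tor" already present; 5 new (m, i, b, e, l)
  "sotorta" → 7 new (s, o, t, o, r, t, a)
  "luvenvi" → prefix "lu" already present; 5 new (v, e, n, v, i)
  "torfenlu" → prefix "torfenl" already present; 1 new (u)
  "dordorlin" → 9 new (d, o, r, d, o, r, l, i, n)
  "lumortor" → prefix "lu" already present; 6 new (m, o, r, t, o, r)
  "lusartagal" → prefix "lusar" already present; 5 new (t, a, g, a, l)
  "torfengal" → prefix "torfen" already present; 3 new (g, a, l)
  "ludordebel" → prefix "lu" already present; 8 new (d, o, r, d, e, b, e, l)
Total nodes = 9 + 6 + 6 + 9 + 5 + 7 + 5 + 1 + 9 + 6 + 5 + 3 + 8 = 79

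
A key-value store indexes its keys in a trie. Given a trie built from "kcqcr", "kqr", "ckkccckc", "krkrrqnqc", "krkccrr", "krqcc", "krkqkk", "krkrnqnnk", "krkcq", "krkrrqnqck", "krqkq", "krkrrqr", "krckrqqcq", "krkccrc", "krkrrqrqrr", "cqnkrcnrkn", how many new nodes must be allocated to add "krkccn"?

1

Walking "krkccn" from the root, the first 5 characters ("krkcc") follow existing edges; "n" is the first miss.
Each of the 1 remaining characters creates one node.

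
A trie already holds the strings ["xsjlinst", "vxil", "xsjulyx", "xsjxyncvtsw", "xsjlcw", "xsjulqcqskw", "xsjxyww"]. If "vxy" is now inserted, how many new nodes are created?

The longest prefix of "vxy" already in the trie is "vx" (length 2).
New nodes needed: |"vxy"| − 2 = 3 − 2 = 1.

1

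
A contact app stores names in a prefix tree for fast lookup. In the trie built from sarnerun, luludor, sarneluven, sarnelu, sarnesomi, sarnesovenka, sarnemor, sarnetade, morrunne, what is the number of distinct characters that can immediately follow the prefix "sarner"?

1

The children of the "sarner" node are the distinct next characters among strings starting with "sarner".
Characters that immediately follow "sarner" among the stored strings: {u}.
That node has 1 child edge.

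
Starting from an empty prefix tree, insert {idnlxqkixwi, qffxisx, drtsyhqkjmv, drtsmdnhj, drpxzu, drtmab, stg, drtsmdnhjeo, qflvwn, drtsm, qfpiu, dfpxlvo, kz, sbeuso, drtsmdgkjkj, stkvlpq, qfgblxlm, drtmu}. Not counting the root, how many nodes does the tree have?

83

For each word, the new-node count is its length minus the longest prefix already in the trie:
  "idnlxqkixwi" → 11 new (i, d, n, l, x, q, k, i, x, w, i)
  "qffxisx" → 7 new (q, f, f, x, i, s, x)
  "drtsyhqkjmv" → 11 new (d, r, t, s, y, h, q, k, j, m, v)
  "drtsmdnhj" → prefix "drts" already present; 5 new (m, d, n, h, j)
  "drpxzu" → prefix "dr" already present; 4 new (p, x, z, u)
  "drtmab" → prefix "drt" already present; 3 new (m, a, b)
  "stg" → 3 new (s, t, g)
  "drtsmdnhjeo" → prefix "drtsmdnhj" already present; 2 new (e, o)
  "qflvwn" → prefix "qf" already present; 4 new (l, v, w, n)
  "drtsm" → prefix "drtsm" already present; 0 new (none)
  "qfpiu" → prefix "qf" already present; 3 new (p, i, u)
  "dfpxlvo" → prefix "d" already present; 6 new (f, p, x, l, v, o)
  "kz" → 2 new (k, z)
  "sbeuso" → prefix "s" already present; 5 new (b, e, u, s, o)
  "drtsmdgkjkj" → prefix "drtsmd" already present; 5 new (g, k, j, k, j)
  "stkvlpq" → prefix "st" already present; 5 new (k, v, l, p, q)
  "qfgblxlm" → prefix "qf" already present; 6 new (g, b, l, x, l, m)
  "drtmu" → prefix "drtm" already present; 1 new (u)
Total nodes = 11 + 7 + 11 + 5 + 4 + 3 + 3 + 2 + 4 + 0 + 3 + 6 + 2 + 5 + 5 + 5 + 6 + 1 = 83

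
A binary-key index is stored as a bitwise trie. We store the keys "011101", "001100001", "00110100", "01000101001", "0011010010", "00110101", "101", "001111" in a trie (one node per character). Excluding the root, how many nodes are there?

34

Trace insertions, counting only characters that open a new branch:
  "011101" → 6 new (0, 1, 1, 1, 0, 1)
  "001100001" → prefix "0" already present; 8 new (0, 1, 1, 0, 0, 0, 0, 1)
  "00110100" → prefix "00110" already present; 3 new (1, 0, 0)
  "01000101001" → prefix "01" already present; 9 new (0, 0, 0, 1, 0, 1, 0, 0, 1)
  "0011010010" → prefix "00110100" already present; 2 new (1, 0)
  "00110101" → prefix "0011010" already present; 1 new (1)
  "101" → 3 new (1, 0, 1)
  "001111" → prefix "0011" already present; 2 new (1, 1)
Total nodes = 6 + 8 + 3 + 9 + 2 + 1 + 3 + 2 = 34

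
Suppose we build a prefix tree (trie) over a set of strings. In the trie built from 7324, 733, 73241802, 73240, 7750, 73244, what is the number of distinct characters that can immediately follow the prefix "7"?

2

Follow the path "7" to its node, then look at its outgoing edges.
Distinct next characters after "7": 3, 7.
That node has 2 child edges.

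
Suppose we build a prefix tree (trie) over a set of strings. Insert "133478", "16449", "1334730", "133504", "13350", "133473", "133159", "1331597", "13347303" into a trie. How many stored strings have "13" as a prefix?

8

Traverse to the node for "13", then collect every word in that subtree.
Words under "13": 133159, 1331597, 133473, 1334730, 13347303, 133478, 13350, 133504
Count: 8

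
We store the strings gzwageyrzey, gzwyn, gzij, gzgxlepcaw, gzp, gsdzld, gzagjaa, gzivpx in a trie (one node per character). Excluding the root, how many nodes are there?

37

Trace insertions, counting only characters that open a new branch:
  "gzwageyrzey" → 11 new (g, z, w, a, g, e, y, r, z, e, y)
  "gzwyn" → prefix "gzw" already present; 2 new (y, n)
  "gzij" → prefix "gz" already present; 2 new (i, j)
  "gzgxlepcaw" → prefix "gz" already present; 8 new (g, x, l, e, p, c, a, w)
  "gzp" → prefix "gz" already present; 1 new (p)
  "gsdzld" → prefix "g" already present; 5 new (s, d, z, l, d)
  "gzagjaa" → prefix "gz" already present; 5 new (a, g, j, a, a)
  "gzivpx" → prefix "gzi" already present; 3 new (v, p, x)
Total nodes = 11 + 2 + 2 + 8 + 1 + 5 + 5 + 3 = 37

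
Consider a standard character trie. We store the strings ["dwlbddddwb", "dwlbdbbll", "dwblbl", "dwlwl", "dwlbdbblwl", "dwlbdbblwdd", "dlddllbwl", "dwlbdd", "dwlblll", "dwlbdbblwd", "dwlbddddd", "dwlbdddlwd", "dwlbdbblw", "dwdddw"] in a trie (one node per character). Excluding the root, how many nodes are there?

Insert word by word; a character creates a node only if that edge doesn't already exist:
  "dwlbddddwb" → 10 new (d, w, l, b, d, d, d, d, w, b)
  "dwlbdbbll" → prefix "dwlbd" already present; 4 new (b, b, l, l)
  "dwblbl" → prefix "dw" already present; 4 new (b, l, b, l)
  "dwlwl" → prefix "dwl" already present; 2 new (w, l)
  "dwlbdbblwl" → prefix "dwlbdbbl" already present; 2 new (w, l)
  "dwlbdbblwdd" → prefix "dwlbdbblw" already present; 2 new (d, d)
  "dlddllbwl" → prefix "d" already present; 8 new (l, d, d, l, l, b, w, l)
  "dwlbdd" → prefix "dwlbdd" already present; 0 new (none)
  "dwlblll" → prefix "dwlb" already present; 3 new (l, l, l)
  "dwlbdbblwd" → prefix "dwlbdbblwd" already present; 0 new (none)
  "dwlbddddd" → prefix "dwlbdddd" already present; 1 new (d)
  "dwlbdddlwd" → prefix "dwlbddd" already present; 3 new (l, w, d)
  "dwlbdbblw" → prefix "dwlbdbblw" already present; 0 new (none)
  "dwdddw" → prefix "dw" already present; 4 new (d, d, d, w)
Total nodes = 10 + 4 + 4 + 2 + 2 + 2 + 8 + 0 + 3 + 0 + 1 + 3 + 0 + 4 = 43

43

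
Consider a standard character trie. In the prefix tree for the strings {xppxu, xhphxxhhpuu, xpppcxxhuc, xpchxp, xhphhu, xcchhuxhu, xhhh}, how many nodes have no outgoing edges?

7

A leaf is a node with no children — equivalently, the end of a word that is not a proper prefix of any other stored word.
Those words: "xcchhuxhu", "xhhh", "xhphhu", "xhphxxhhpuu", "xpchxp", "xpppcxxhuc", "xppxu"
Leaf count: 7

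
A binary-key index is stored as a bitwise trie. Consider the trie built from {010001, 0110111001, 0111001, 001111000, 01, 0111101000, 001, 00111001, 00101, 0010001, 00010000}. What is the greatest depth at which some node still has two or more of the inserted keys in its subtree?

The deepest shared node is where two words last agree before diverging.
"00111001" and "001111000" agree on "00111" (5 characters) before diverging; nothing deeper is shared.
Longest shared-prefix length: 5

5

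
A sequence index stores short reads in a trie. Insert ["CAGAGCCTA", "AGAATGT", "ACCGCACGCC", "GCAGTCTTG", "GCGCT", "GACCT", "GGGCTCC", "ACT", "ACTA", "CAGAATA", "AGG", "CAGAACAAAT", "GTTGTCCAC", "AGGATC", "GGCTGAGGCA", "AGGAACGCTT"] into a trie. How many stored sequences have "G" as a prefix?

6

Walk to "G"; the words in its subtree are exactly those with that prefix.
Matches: "GACCT", "GCAGTCTTG", "GCGCT", "GGCTGAGGCA", "GGGCTCC", "GTTGTCCAC"
Count: 6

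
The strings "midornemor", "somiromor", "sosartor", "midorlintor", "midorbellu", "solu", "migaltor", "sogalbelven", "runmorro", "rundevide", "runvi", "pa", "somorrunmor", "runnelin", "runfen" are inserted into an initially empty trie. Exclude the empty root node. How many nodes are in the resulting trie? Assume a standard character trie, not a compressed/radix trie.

87

For each word, the new-node count is its length minus the longest prefix already in the trie:
  "midornemor" → 10 new (m, i, d, o, r, n, e, m, o, r)
  "somiromor" → 9 new (s, o, m, i, r, o, m, o, r)
  "sosartor" → prefix "so" already present; 6 new (s, a, r, t, o, r)
  "midorlintor" → prefix "midor" already present; 6 new (l, i, n, t, o, r)
  "midorbellu" → prefix "midor" already present; 5 new (b, e, l, l, u)
  "solu" → prefix "so" already present; 2 new (l, u)
  "migaltor" → prefix "mi" already present; 6 new (g, a, l, t, o, r)
  "sogalbelven" → prefix "so" already present; 9 new (g, a, l, b, e, l, v, e, n)
  "runmorro" → 8 new (r, u, n, m, o, r, r, o)
  "rundevide" → prefix "run" already present; 6 new (d, e, v, i, d, e)
  "runvi" → prefix "run" already present; 2 new (v, i)
  "pa" → 2 new (p, a)
  "somorrunmor" → prefix "som" already present; 8 new (o, r, r, u, n, m, o, r)
  "runnelin" → prefix "run" already present; 5 new (n, e, l, i, n)
  "runfen" → prefix "run" already present; 3 new (f, e, n)
Total nodes = 10 + 9 + 6 + 6 + 5 + 2 + 6 + 9 + 8 + 6 + 2 + 2 + 8 + 5 + 3 = 87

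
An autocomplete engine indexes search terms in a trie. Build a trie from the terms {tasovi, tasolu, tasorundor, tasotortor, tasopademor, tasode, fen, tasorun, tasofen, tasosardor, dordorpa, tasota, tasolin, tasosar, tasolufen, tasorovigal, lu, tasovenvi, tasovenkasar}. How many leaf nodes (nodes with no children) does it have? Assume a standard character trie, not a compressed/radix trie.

16

Leaves are exactly the stored words that no other stored word extends.
Those words: "dordorpa", "fen", "lu", "tasode", "tasofen", "tasolin", "tasolufen", "tasopademor", "tasorovigal", "tasorundor", "tasosardor", "tasota", "tasotortor", "tasovenkasar", "tasovenvi", "tasovi"
Leaf count: 16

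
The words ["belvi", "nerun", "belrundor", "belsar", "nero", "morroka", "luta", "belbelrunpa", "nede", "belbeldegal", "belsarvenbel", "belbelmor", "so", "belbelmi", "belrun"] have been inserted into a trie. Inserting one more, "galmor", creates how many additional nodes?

6

No existing word starts with "g", so every character of "galmor" needs a new node.
6 − 0 = 6 new nodes.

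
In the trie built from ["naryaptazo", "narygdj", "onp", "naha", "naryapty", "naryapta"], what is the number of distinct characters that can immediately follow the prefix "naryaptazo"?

0

Follow the path "naryaptazo" to its node, then look at its outgoing edges.
No stored string extends past "naryaptazo".
That node has 0 child edges.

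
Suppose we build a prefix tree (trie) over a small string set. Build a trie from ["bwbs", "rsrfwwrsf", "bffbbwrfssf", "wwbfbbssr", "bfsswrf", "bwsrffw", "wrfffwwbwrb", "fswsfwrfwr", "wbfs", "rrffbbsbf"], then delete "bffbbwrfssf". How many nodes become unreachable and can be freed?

9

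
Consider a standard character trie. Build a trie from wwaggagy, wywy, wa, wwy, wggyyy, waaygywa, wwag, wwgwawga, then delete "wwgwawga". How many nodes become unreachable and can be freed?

A node on "wwgwawga"'s path can go only if nothing else ends at it or branches off below it.
The suffix "gwawga" (6 nodes) is used only by "wwgwawga"; the node for "ww" still has the child "a", so pruning stops there.
Nodes removed: 6

6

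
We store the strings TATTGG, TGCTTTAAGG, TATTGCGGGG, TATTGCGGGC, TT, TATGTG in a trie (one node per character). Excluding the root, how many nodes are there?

25

Count nodes per top-level branch (shared prefixes stored once):
  'T'-branch (TATGTG, TATTGCGGGC, TATTGCGGGG, TATTGG, TGCTTTAAGG, TT): 25 nodes
Sum: 25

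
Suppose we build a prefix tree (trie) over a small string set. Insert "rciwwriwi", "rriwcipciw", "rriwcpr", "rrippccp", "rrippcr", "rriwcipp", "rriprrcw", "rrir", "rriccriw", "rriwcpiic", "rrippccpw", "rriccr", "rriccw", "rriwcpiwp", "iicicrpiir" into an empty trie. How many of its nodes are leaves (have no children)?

13

Leaves are exactly the stored words that no other stored word extends.
Those words: "iicicrpiir", "rciwwriwi", "rriccriw", "rriccw", "rrippccpw", "rrippcr", "rriprrcw", "rrir", "rriwcipciw", "rriwcipp", "rriwcpiic", "rriwcpiwp", "rriwcpr"
Leaf count: 13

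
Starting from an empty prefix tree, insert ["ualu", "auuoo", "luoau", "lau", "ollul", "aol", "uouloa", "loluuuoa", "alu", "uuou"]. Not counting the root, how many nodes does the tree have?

Trace insertions, counting only characters that open a new branch:
  "ualu" → 4 new (u, a, l, u)
  "auuoo" → 5 new (a, u, u, o, o)
  "luoau" → 5 new (l, u, o, a, u)
  "lau" → prefix "l" already present; 2 new (a, u)
  "ollul" → 5 new (o, l, l, u, l)
  "aol" → prefix "a" already present; 2 new (o, l)
  "uouloa" → prefix "u" already present; 5 new (o, u, l, o, a)
  "loluuuoa" → prefix "l" already present; 7 new (o, l, u, u, u, o, a)
  "alu" → prefix "a" already present; 2 new (l, u)
  "uuou" → prefix "u" already present; 3 new (u, o, u)
Total nodes = 4 + 5 + 5 + 2 + 5 + 2 + 5 + 7 + 2 + 3 = 40

40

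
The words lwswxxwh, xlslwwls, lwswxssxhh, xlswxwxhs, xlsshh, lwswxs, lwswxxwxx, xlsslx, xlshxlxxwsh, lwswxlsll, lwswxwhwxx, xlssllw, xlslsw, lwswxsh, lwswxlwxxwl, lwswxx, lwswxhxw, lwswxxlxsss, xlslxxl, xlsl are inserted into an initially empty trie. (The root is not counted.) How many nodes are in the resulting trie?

72

Trace insertions, counting only characters that open a new branch:
  "lwswxxwh" → 8 new (l, w, s, w, x, x, w, h)
  "xlslwwls" → 8 new (x, l, s, l, w, w, l, s)
  "lwswxssxhh" → prefix "lwswx" already present; 5 new (s, s, x, h, h)
  "xlswxwxhs" → prefix "xls" already present; 6 new (w, x, w, x, h, s)
  "xlsshh" → prefix "xls" already present; 3 new (s, h, h)
  "lwswxs" → prefix "lwswxs" already present; 0 new (none)
  "lwswxxwxx" → prefix "lwswxxw" already present; 2 new (x, x)
  "xlsslx" → prefix "xlss" already present; 2 new (l, x)
  "xlshxlxxwsh" → prefix "xls" already present; 8 new (h, x, l, x, x, w, s, h)
  "lwswxlsll" → prefix "lwswx" already present; 4 new (l, s, l, l)
  "lwswxwhwxx" → prefix "lwswx" already present; 5 new (w, h, w, x, x)
  "xlssllw" → prefix "xlssl" already present; 2 new (l, w)
  "xlslsw" → prefix "xlsl" already present; 2 new (s, w)
  "lwswxsh" → prefix "lwswxs" already present; 1 new (h)
  "lwswxlwxxwl" → prefix "lwswxl" already present; 5 new (w, x, x, w, l)
  "lwswxx" → prefix "lwswxx" already present; 0 new (none)
  "lwswxhxw" → prefix "lwswx" already present; 3 new (h, x, w)
  "lwswxxlxsss" → prefix "lwswxx" already present; 5 new (l, x, s, s, s)
  "xlslxxl" → prefix "xlsl" already present; 3 new (x, x, l)
  "xlsl" → prefix "xlsl" already present; 0 new (none)
Total nodes = 8 + 8 + 5 + 6 + 3 + 0 + 2 + 2 + 8 + 4 + 5 + 2 + 2 + 1 + 5 + 0 + 3 + 5 + 3 + 0 = 72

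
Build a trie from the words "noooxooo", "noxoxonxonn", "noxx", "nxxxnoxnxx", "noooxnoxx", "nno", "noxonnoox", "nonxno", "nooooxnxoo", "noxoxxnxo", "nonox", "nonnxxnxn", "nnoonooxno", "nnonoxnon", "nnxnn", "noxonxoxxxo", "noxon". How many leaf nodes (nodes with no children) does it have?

15

A leaf is a node with no children — equivalently, the end of a word that is not a proper prefix of any other stored word.
Those words: "nnonoxnon", "nnoonooxno", "nnxnn", "nonnxxnxn", "nonox", "nonxno", "nooooxnxoo", "noooxnoxx", "noooxooo", "noxonnoox", "noxonxoxxxo", "noxoxonxonn", "noxoxxnxo", "noxx", "nxxxnoxnxx"
Leaf count: 15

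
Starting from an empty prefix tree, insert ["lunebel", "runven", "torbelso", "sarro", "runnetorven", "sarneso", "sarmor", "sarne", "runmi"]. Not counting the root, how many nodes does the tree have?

Trace insertions, counting only characters that open a new branch:
  "lunebel" → 7 new (l, u, n, e, b, e, l)
  "runven" → 6 new (r, u, n, v, e, n)
  "torbelso" → 8 new (t, o, r, b, e, l, s, o)
  "sarro" → 5 new (s, a, r, r, o)
  "runnetorven" → prefix "run" already present; 8 new (n, e, t, o, r, v, e, n)
  "sarneso" → prefix "sar" already present; 4 new (n, e, s, o)
  "sarmor" → prefix "sar" already present; 3 new (m, o, r)
  "sarne" → prefix "sarne" already present; 0 new (none)
  "runmi" → prefix "run" already present; 2 new (m, i)
Total nodes = 7 + 6 + 8 + 5 + 8 + 4 + 3 + 0 + 2 = 43

43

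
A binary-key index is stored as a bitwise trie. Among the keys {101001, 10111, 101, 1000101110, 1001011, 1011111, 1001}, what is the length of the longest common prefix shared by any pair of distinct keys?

Look for the deepest trie node that still has at least two words in its subtree.
"10111" and "1011111" agree on "10111" (5 characters) before diverging; nothing deeper is shared.
Longest shared-prefix length: 5

5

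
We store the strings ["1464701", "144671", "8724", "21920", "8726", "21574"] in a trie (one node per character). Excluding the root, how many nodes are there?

24

Trace insertions, counting only characters that open a new branch:
  "1464701" → 7 new (1, 4, 6, 4, 7, 0, 1)
  "144671" → prefix "14" already present; 4 new (4, 6, 7, 1)
  "8724" → 4 new (8, 7, 2, 4)
  "21920" → 5 new (2, 1, 9, 2, 0)
  "8726" → prefix "872" already present; 1 new (6)
  "21574" → prefix "21" already present; 3 new (5, 7, 4)
Total nodes = 7 + 4 + 4 + 5 + 1 + 3 = 24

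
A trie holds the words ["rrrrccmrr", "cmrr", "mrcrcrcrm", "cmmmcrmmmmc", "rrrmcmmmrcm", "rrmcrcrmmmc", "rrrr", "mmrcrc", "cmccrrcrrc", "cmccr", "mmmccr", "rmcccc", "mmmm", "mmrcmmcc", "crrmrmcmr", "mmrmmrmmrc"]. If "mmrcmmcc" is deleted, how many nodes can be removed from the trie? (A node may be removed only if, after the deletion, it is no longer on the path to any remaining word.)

4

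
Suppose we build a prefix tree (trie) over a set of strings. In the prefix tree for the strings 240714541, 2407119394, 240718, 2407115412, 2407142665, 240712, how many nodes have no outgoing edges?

6

Leaves are exactly the stored words that no other stored word extends.
Those words: "2407115412", "2407119394", "240712", "2407142665", "240714541", "240718"
Leaf count: 6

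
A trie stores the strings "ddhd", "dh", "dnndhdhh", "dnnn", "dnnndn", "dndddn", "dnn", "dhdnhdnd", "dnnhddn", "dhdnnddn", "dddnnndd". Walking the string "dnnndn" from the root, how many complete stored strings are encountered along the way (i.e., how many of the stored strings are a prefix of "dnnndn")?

Check each prefix of "dnnndn" against the stored set — each match is an end-marker on the path.
Prefixes of the query that are stored words: "dnn", "dnnn", "dnnndn"
Count: 3

3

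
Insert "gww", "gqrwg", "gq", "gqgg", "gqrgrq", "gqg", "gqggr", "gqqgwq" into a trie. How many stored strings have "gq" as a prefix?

7

Filter for entries beginning with "gq":
Matches: "gq", "gqg", "gqgg", "gqggr", "gqqgwq", "gqrgrq", "gqrwg"
Count: 7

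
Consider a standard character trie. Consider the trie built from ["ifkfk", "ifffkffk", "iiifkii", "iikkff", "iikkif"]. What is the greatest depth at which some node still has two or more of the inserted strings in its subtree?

4

The deepest shared node is where two words last agree before diverging.
e.g. "iikkff" and "iikkif" share the prefix "iikk" of length 4; no pair shares a longer one.
Longest shared-prefix length: 4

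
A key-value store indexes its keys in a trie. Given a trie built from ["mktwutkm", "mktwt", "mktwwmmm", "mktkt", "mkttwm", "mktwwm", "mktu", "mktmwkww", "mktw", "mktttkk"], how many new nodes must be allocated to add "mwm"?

2

The longest prefix of "mwm" already in the trie is "m" (length 1).
Each of the 2 remaining characters creates one node.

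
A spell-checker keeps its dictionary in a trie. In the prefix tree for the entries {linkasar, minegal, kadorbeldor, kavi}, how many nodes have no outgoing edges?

4

Leaves are exactly the stored words that no other stored word extends.
Those words: "kadorbeldor", "kavi", "linkasar", "minegal"
Leaf count: 4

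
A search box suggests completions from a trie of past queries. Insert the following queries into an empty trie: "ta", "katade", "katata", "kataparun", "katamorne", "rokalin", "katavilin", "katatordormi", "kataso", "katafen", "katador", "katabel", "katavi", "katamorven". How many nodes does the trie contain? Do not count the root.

52

For each word, the new-node count is its length minus the longest prefix already in the trie:
  "ta" → 2 new (t, a)
  "katade" → 6 new (k, a, t, a, d, e)
  "katata" → prefix "kata" already present; 2 new (t, a)
  "kataparun" → prefix "kata" already present; 5 new (p, a, r, u, n)
  "katamorne" → prefix "kata" already present; 5 new (m, o, r, n, e)
  "rokalin" → 7 new (r, o, k, a, l, i, n)
  "katavilin" → prefix "kata" already present; 5 new (v, i, l, i, n)
  "katatordormi" → prefix "katat" already present; 7 new (o, r, d, o, r, m, i)
  "kataso" → prefix "kata" already present; 2 new (s, o)
  "katafen" → prefix "kata" already present; 3 new (f, e, n)
  "katador" → prefix "katad" already present; 2 new (o, r)
  "katabel" → prefix "kata" already present; 3 new (b, e, l)
  "katavi" → prefix "katavi" already present; 0 new (none)
  "katamorven" → prefix "katamor" already present; 3 new (v, e, n)
Total nodes = 2 + 6 + 2 + 5 + 5 + 7 + 5 + 7 + 2 + 3 + 2 + 3 + 0 + 3 = 52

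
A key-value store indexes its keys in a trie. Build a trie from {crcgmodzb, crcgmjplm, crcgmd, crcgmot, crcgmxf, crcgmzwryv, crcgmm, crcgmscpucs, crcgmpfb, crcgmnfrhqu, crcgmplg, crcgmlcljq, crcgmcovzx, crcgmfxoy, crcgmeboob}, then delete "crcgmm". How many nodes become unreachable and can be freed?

1

After clearing the end-marker at "crcgmm", prune upward until reaching a node still needed by another word.
The suffix "m" (1 node) is used only by "crcgmm"; the node for "crcgm" still has the child "o", so pruning stops there.
Nodes removed: 1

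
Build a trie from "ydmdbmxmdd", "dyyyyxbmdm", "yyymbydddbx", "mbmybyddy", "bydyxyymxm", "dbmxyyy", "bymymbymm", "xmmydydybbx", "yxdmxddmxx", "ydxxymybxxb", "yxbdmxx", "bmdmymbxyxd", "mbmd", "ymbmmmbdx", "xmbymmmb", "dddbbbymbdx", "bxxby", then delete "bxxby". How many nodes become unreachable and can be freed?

A node on "bxxby"'s path can go only if nothing else ends at it or branches off below it.
The suffix "xxby" (4 nodes) is used only by "bxxby"; the node for "b" still has the child "y", so pruning stops there.
Nodes removed: 4

4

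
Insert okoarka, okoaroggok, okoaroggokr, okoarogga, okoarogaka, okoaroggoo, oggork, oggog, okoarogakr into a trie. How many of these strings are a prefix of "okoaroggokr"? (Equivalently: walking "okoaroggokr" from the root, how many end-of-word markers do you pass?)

Traverse "okoaroggokr" character by character; count nodes along the way that are marked as word ends.
Prefixes of the query that are stored words: "okoaroggok", "okoaroggokr"
Count: 2

2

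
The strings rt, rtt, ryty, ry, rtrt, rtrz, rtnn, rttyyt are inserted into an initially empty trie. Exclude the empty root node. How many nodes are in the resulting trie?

14

Trace insertions, counting only characters that open a new branch:
  "rt" → 2 new (r, t)
  "rtt" → prefix "rt" already present; 1 new (t)
  "ryty" → prefix "r" already present; 3 new (y, t, y)
  "ry" → prefix "ry" already present; 0 new (none)
  "rtrt" → prefix "rt" already present; 2 new (r, t)
  "rtrz" → prefix "rtr" already present; 1 new (z)
  "rtnn" → prefix "rt" already present; 2 new (n, n)
  "rttyyt" → prefix "rtt" already present; 3 new (y, y, t)
Total nodes = 2 + 1 + 3 + 0 + 2 + 1 + 2 + 3 = 14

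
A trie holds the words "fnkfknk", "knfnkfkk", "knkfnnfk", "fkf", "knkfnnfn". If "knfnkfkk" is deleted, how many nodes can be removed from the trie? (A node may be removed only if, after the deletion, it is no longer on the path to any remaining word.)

Walk "knfnkfkk" from the leaf back toward the root, removing each node that no remaining word uses.
The suffix "fnkfkk" (6 nodes) is used only by "knfnkfkk"; the node for "kn" still has the child "k", so pruning stops there.
Nodes removed: 6

6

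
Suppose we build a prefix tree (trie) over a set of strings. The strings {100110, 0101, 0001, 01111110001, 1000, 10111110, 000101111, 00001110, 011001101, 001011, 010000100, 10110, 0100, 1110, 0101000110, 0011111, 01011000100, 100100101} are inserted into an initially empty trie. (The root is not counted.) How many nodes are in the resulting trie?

Insert word by word; a character creates a node only if that edge doesn't already exist:
  "100110" → 6 new (1, 0, 0, 1, 1, 0)
  "0101" → 4 new (0, 1, 0, 1)
  "0001" → prefix "0" already present; 3 new (0, 0, 1)
  "01111110001" → prefix "01" already present; 9 new (1, 1, 1, 1, 1, 0, 0, 0, 1)
  "1000" → prefix "100" already present; 1 new (0)
  "10111110" → prefix "10" already present; 6 new (1, 1, 1, 1, 1, 0)
  "000101111" → prefix "0001" already present; 5 new (0, 1, 1, 1, 1)
  "00001110" → prefix "000" already present; 5 new (0, 1, 1, 1, 0)
  "011001101" → prefix "011" already present; 6 new (0, 0, 1, 1, 0, 1)
  "001011" → prefix "00" already present; 4 new (1, 0, 1, 1)
  "010000100" → prefix "010" already present; 6 new (0, 0, 0, 1, 0, 0)
  "10110" → prefix "1011" already present; 1 new (0)
  "0100" → prefix "0100" already present; 0 new (none)
  "1110" → prefix "1" already present; 3 new (1, 1, 0)
  "0101000110" → prefix "0101" already present; 6 new (0, 0, 0, 1, 1, 0)
  "0011111" → prefix "001" already present; 4 new (1, 1, 1, 1)
  "01011000100" → prefix "0101" already present; 7 new (1, 0, 0, 0, 1, 0, 0)
  "100100101" → prefix "1001" already present; 5 new (0, 0, 1, 0, 1)
Total nodes = 6 + 4 + 3 + 9 + 1 + 6 + 5 + 5 + 6 + 4 + 6 + 1 + 0 + 3 + 6 + 4 + 7 + 5 = 81

81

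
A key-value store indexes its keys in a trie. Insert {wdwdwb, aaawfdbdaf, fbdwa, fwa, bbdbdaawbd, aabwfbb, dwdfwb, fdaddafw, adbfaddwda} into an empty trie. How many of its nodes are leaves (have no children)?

9

A leaf is a node with no children — equivalently, the end of a word that is not a proper prefix of any other stored word.
Those words: "aaawfdbdaf", "aabwfbb", "adbfaddwda", "bbdbdaawbd", "dwdfwb", "fbdwa", "fdaddafw", "fwa", "wdwdwb"
Leaf count: 9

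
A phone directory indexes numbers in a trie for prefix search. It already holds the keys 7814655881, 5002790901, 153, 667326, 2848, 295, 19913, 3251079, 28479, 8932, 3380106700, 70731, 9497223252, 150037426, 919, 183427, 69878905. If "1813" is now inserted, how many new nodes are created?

The longest prefix of "1813" already in the trie is "18" (length 2).
Each of the 2 remaining characters creates one node.

2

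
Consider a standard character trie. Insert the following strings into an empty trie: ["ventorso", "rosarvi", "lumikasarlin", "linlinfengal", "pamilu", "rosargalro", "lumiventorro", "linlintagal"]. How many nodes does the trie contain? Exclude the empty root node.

62

For each word, the new-node count is its length minus the longest prefix already in the trie:
  "ventorso" → 8 new (v, e, n, t, o, r, s, o)
  "rosarvi" → 7 new (r, o, s, a, r, v, i)
  "lumikasarlin" → 12 new (l, u, m, i, k, a, s, a, r, l, i, n)
  "linlinfengal" → prefix "l" already present; 11 new (i, n, l, i, n, f, e, n, g, a, l)
  "pamilu" → 6 new (p, a, m, i, l, u)
  "rosargalro" → prefix "rosar" already present; 5 new (g, a, l, r, o)
  "lumiventorro" → prefix "lumi" already present; 8 new (v, e, n, t, o, r, r, o)
  "linlintagal" → prefix "linlin" already present; 5 new (t, a, g, a, l)
Total nodes = 8 + 7 + 12 + 11 + 6 + 5 + 8 + 5 = 62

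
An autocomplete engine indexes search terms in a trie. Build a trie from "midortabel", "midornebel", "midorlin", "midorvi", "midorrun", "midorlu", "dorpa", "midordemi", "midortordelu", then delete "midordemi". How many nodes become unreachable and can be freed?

Walk "midordemi" from the leaf back toward the root, removing each node that no remaining word uses.
The suffix "demi" (4 nodes) is used only by "midordemi"; the node for "midor" still has the child "t", so pruning stops there.
Nodes removed: 4

4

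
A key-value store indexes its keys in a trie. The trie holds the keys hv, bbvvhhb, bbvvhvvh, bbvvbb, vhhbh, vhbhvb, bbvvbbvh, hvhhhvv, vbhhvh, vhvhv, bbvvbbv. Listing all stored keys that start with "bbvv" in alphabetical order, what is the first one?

Filter for "bbvv…" and sort: "bbvvbb", "bbvvbbv", "bbvvbbvh", "bbvvhhb", "bbvvhvvh"
Position 1: bbvvbb

bbvvbb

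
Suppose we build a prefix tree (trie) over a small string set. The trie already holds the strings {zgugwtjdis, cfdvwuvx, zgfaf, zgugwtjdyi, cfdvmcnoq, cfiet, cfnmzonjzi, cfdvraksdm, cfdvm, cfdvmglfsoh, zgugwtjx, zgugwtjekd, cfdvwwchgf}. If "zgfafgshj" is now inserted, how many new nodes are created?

"zgfaf" is already a path in the trie; the remaining "gshj" must be added.
New nodes needed: |"zgfafgshj"| − 5 = 9 − 5 = 4.

4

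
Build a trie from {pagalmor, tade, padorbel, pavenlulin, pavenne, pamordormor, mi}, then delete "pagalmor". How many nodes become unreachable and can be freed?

After clearing the end-marker at "pagalmor", prune upward until reaching a node still needed by another word.
The suffix "galmor" (6 nodes) is used only by "pagalmor"; the node for "pa" still has the child "d", so pruning stops there.
Nodes removed: 6

6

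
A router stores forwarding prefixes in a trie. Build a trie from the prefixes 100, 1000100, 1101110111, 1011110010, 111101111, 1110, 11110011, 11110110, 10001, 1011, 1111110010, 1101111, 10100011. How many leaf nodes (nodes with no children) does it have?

Leaves are exactly the stored words that no other stored word extends.
Those words: "1000100", "10100011", "1011110010", "1101110111", "1101111", "1110", "11110011", "11110110", "111101111", "1111110010"
Leaf count: 10

10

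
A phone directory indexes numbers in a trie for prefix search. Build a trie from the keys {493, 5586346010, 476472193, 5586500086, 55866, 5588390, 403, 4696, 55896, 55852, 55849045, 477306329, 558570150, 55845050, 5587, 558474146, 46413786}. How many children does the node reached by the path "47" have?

2

Follow the path "47" to its node, then look at its outgoing edges.
Distinct next characters after "47": 6, 7.
That node has 2 child edges.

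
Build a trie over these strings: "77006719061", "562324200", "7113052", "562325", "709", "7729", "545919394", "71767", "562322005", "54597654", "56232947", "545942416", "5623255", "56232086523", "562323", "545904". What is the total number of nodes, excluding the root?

Trace insertions, counting only characters that open a new branch:
  "77006719061" → 11 new (7, 7, 0, 0, 6, 7, 1, 9, 0, 6, 1)
  "562324200" → 9 new (5, 6, 2, 3, 2, 4, 2, 0, 0)
  "7113052" → prefix "7" already present; 6 new (1, 1, 3, 0, 5, 2)
  "562325" → prefix "56232" already present; 1 new (5)
  "709" → prefix "7" already present; 2 new (0, 9)
  "7729" → prefix "77" already present; 2 new (2, 9)
  "545919394" → prefix "5" already present; 8 new (4, 5, 9, 1, 9, 3, 9, 4)
  "71767" → prefix "71" already present; 3 new (7, 6, 7)
  "562322005" → prefix "56232" already present; 4 new (2, 0, 0, 5)
  "54597654" → prefix "5459" already present; 4 new (7, 6, 5, 4)
  "56232947" → prefix "56232" already present; 3 new (9, 4, 7)
  "545942416" → prefix "5459" already present; 5 new (4, 2, 4, 1, 6)
  "5623255" → prefix "562325" already present; 1 new (5)
  "56232086523" → prefix "56232" already present; 6 new (0, 8, 6, 5, 2, 3)
  "562323" → prefix "56232" already present; 1 new (3)
  "545904" → prefix "5459" already present; 2 new (0, 4)
Total nodes = 11 + 9 + 6 + 1 + 2 + 2 + 8 + 3 + 4 + 4 + 3 + 5 + 1 + 6 + 1 + 2 = 68

68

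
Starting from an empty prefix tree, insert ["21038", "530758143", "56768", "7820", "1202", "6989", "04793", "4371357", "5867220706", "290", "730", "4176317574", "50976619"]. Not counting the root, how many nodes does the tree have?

Trace insertions, counting only characters that open a new branch:
  "21038" → 5 new (2, 1, 0, 3, 8)
  "530758143" → 9 new (5, 3, 0, 7, 5, 8, 1, 4, 3)
  "56768" → prefix "5" already present; 4 new (6, 7, 6, 8)
  "7820" → 4 new (7, 8, 2, 0)
  "1202" → 4 new (1, 2, 0, 2)
  "6989" → 4 new (6, 9, 8, 9)
  "04793" → 5 new (0, 4, 7, 9, 3)
  "4371357" → 7 new (4, 3, 7, 1, 3, 5, 7)
  "5867220706" → prefix "5" already present; 9 new (8, 6, 7, 2, 2, 0, 7, 0, 6)
  "290" → prefix "2" already present; 2 new (9, 0)
  "730" → prefix "7" already present; 2 new (3, 0)
  "4176317574" → prefix "4" already present; 9 new (1, 7, 6, 3, 1, 7, 5, 7, 4)
  "50976619" → prefix "5" already present; 7 new (0, 9, 7, 6, 6, 1, 9)
Total nodes = 5 + 9 + 4 + 4 + 4 + 4 + 5 + 7 + 9 + 2 + 2 + 9 + 7 = 71

71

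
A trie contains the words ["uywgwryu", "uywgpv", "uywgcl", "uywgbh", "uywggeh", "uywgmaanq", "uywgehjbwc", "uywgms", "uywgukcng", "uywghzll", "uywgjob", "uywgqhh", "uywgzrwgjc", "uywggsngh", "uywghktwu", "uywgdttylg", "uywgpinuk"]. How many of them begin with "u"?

17

Walk to "u"; the words in its subtree are exactly those with that prefix.
Words under "u": uywgbh, uywgcl, uywgdttylg, uywgehjbwc, uywggeh, uywggsngh, uywghktwu, uywghzll, uywgjob, uywgmaanq, uywgms, uywgpinuk, uywgpv, uywgqhh, uywgukcng, uywgwryu, uywgzrwgjc
Count: 17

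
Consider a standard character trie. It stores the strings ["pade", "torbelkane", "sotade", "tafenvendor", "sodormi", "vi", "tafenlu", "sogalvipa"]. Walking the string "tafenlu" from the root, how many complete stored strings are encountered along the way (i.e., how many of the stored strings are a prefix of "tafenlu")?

1

Walk "tafenlu" from the root; an end-of-word marker is hit whenever a stored word is a prefix of "tafenlu".
Prefixes of the query that are stored words: "tafenlu"
Count: 1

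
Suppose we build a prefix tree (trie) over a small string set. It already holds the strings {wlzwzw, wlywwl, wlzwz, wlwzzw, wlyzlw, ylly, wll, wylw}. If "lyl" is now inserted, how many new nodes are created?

3

"lyl" shares no prefix with any stored word, so all 3 characters open new nodes.
3 − 0 = 3 new nodes.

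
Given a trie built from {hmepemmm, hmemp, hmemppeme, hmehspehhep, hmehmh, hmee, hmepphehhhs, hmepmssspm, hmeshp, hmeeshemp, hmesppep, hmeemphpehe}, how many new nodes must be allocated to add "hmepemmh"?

The longest prefix of "hmepemmh" already in the trie is "hmepemm" (length 7).
Each of the 1 remaining characters creates one node.

1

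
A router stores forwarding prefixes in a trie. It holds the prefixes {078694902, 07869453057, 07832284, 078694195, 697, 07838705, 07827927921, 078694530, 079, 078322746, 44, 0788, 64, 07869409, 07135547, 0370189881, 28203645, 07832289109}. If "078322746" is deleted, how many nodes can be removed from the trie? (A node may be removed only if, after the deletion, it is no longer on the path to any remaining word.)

3

A node on "078322746"'s path can go only if nothing else ends at it or branches off below it.
The suffix "746" (3 nodes) is used only by "078322746"; the node for "078322" still has the child "8", so pruning stops there.
Nodes removed: 3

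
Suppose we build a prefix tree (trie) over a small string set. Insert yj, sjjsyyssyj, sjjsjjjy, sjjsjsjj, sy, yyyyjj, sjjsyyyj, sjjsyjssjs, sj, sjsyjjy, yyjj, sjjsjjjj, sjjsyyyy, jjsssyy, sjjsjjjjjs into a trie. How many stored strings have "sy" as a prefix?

Walk to "sy"; the words in its subtree are exactly those with that prefix.
Words under "sy": sy
Count: 1

1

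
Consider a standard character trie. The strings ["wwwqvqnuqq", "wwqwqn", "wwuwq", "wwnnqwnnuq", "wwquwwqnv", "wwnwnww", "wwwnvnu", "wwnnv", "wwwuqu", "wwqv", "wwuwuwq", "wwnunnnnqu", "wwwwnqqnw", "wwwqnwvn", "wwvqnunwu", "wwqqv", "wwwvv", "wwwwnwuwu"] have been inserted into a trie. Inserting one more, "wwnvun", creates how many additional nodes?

3

"wwn" is already a path in the trie; the remaining "vun" must be added.
So 6 − 3 = 3 new nodes.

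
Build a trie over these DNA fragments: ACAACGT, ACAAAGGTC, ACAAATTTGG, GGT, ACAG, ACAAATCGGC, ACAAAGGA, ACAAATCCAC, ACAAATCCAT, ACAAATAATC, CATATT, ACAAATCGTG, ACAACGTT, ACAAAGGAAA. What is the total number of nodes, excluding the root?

45

Insert word by word; a character creates a node only if that edge doesn't already exist:
  "ACAACGT" → 7 new (A, C, A, A, C, G, T)
  "ACAAAGGTC" → prefix "ACAA" already present; 5 new (A, G, G, T, C)
  "ACAAATTTGG" → prefix "ACAAA" already present; 5 new (T, T, T, G, G)
  "GGT" → 3 new (G, G, T)
  "ACAG" → prefix "ACA" already present; 1 new (G)
  "ACAAATCGGC" → prefix "ACAAAT" already present; 4 new (C, G, G, C)
  "ACAAAGGA" → prefix "ACAAAGG" already present; 1 new (A)
  "ACAAATCCAC" → prefix "ACAAATC" already present; 3 new (C, A, C)
  "ACAAATCCAT" → prefix "ACAAATCCA" already present; 1 new (T)
  "ACAAATAATC" → prefix "ACAAAT" already present; 4 new (A, A, T, C)
  "CATATT" → 6 new (C, A, T, A, T, T)
  "ACAAATCGTG" → prefix "ACAAATCG" already present; 2 new (T, G)
  "ACAACGTT" → prefix "ACAACGT" already present; 1 new (T)
  "ACAAAGGAAA" → prefix "ACAAAGGA" already present; 2 new (A, A)
Total nodes = 7 + 5 + 5 + 3 + 1 + 4 + 1 + 3 + 1 + 4 + 6 + 2 + 1 + 2 = 45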